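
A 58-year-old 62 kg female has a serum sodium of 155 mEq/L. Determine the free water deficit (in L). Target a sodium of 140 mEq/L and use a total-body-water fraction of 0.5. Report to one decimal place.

3.3 L

TBW = 0.5 · 62 = 31 L
Free water deficit = TBW · (Na/140 − 1)
= 31 · (155/140 − 1)
= 31 · 0.1071
= 3.32 L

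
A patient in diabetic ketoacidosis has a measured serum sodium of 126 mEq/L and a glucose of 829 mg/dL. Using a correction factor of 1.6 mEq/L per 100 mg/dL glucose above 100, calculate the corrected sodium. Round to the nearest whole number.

138 mEq/L

Corrected Na = measured Na + 1.6 · (glucose − 100)/100
= 126 + 1.6 · (829 − 100)/100
= 126 + 11.7
= 137.7 mEq/L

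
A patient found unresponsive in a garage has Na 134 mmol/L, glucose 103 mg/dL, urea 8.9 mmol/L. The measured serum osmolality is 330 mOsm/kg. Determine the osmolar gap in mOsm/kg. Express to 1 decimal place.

Calculated osmolality = 2·Na + glucose/18 + urea
= 2·134 + 103/18 + 8.9
= 268 + 5.72 + 8.90
= 282.62 mOsm/kg ≈ 282.6 mOsm/kg
Osmolar gap = measured − calculated = 330 − 282.6 = 47.4 mOsm/kg

47.4 mOsm/kg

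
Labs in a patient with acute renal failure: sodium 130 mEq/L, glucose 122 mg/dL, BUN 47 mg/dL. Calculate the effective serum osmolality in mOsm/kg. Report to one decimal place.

266.8 mOsm/kg

Effective osmolality excludes urea (freely permeant across cell membranes):
2·Na + glucose/18
= 2·130 + 122/18
= 260 + 6.78
= 266.78 mOsm/kg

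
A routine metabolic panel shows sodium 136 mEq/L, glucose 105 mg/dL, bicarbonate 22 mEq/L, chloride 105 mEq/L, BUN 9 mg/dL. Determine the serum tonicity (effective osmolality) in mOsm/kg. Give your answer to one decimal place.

277.8 mOsm/kg

Effective osmolality excludes urea (freely permeant across cell membranes):
2·Na + glucose/18
= 2·136 + 105/18
= 272 + 5.83
= 277.83 mOsm/kg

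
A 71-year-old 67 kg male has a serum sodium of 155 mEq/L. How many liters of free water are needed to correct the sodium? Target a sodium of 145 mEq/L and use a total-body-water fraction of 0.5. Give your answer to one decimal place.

2.3 L

TBW = 0.5 · 67 = 33.5 L
Free water deficit = TBW · (Na/145 − 1)
= 33.5 · (155/145 − 1)
= 33.5 · 0.069
= 2.31 L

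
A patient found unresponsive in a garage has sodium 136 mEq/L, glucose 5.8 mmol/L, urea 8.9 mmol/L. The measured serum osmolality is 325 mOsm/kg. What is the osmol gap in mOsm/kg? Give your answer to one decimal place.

Calculated osmolality = 2·Na + glucose + urea
= 2·136 + 5.8 + 8.9
= 272 + 5.80 + 8.90
= 286.7 mOsm/kg ≈ 286.7 mOsm/kg
Osmolar gap = measured − calculated = 325 − 286.7 = 38.3 mOsm/kg

38.3 mOsm/kg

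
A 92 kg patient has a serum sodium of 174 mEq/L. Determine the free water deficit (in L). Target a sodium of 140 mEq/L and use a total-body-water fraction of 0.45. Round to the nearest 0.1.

10.1 L

TBW = 0.45 · 92 = 41.4 L
Free water deficit = TBW · (Na/140 − 1)
= 41.4 · (174/140 − 1)
= 41.4 · 0.2429
= 10.06 L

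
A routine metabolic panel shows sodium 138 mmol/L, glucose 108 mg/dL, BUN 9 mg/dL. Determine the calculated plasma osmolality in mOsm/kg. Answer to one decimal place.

285.2 mOsm/kg

Calculated osmolality = 2·Na + glucose/18 + BUN/2.8
= 2·138 + 108/18 + 9/2.8
= 276 + 6 + 3.21
= 285.21 mOsm/kg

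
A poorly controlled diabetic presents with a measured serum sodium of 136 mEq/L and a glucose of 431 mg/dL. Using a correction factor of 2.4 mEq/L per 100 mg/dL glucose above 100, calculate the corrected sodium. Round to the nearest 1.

Corrected Na = measured Na + 2.4 · (glucose − 100)/100
= 136 + 2.4 · (431 − 100)/100
= 136 + 7.9
= 143.9 mEq/L

144 mEq/L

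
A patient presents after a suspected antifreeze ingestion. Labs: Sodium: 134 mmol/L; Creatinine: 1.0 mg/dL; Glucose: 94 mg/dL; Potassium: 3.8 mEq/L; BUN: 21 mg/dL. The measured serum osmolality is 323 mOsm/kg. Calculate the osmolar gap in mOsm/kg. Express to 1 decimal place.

42.3 mOsm/kg

Calculated osmolality = 2·Na + glucose/18 + BUN/2.8
= 2·134 + 94/18 + 21/2.8
= 268 + 5.22 + 7.50
= 280.72 mOsm/kg ≈ 280.7 mOsm/kg
Osmolar gap = measured − calculated = 323 − 280.7 = 42.3 mOsm/kg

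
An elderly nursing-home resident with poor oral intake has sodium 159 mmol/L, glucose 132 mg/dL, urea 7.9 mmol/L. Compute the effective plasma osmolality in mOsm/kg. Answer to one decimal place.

Effective osmolality excludes urea (freely permeant across cell membranes):
2·Na + glucose/18
= 2·159 + 132/18
= 318 + 7.33
= 325.33 mOsm/kg

325.3 mOsm/kg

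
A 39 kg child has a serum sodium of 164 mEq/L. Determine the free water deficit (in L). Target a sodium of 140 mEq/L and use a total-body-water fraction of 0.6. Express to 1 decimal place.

4.0 L

TBW = 0.6 · 39 = 23.4 L
Free water deficit = TBW · (Na/140 − 1)
= 23.4 · (164/140 − 1)
= 23.4 · 0.1714
= 4.01 L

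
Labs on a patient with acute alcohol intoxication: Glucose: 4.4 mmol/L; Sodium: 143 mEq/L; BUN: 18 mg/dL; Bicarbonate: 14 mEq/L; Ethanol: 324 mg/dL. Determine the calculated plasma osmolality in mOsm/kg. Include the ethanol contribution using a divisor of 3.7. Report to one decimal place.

384.4 mOsm/kg

Calculated osmolality = 2·Na + glucose + BUN/2.8 + ethanol/3.7
= 2·143 + 4.4 + 18/2.8 + 324/3.7
= 286 + 4.40 + 6.43 + 87.57
= 384.4 mOsm/kg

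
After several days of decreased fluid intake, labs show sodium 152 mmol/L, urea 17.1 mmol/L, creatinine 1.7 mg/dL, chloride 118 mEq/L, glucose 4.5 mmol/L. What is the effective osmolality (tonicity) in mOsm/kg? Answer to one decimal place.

308.5 mOsm/kg

Effective osmolality excludes urea (freely permeant across cell membranes):
2·Na + glucose
= 2·152 + 4.5
= 304 + 4.5
= 308.5 mOsm/kg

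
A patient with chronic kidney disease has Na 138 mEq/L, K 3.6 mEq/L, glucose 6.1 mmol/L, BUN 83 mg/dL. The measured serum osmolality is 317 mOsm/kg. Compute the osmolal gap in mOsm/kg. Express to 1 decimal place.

5.3 mOsm/kg

Calculated osmolality = 2·Na + glucose + BUN/2.8
= 2·138 + 6.1 + 83/2.8
= 276 + 6.10 + 29.64
= 311.74 mOsm/kg ≈ 311.7 mOsm/kg
Osmolar gap = measured − calculated = 317 − 311.7 = 5.3 mOsm/kg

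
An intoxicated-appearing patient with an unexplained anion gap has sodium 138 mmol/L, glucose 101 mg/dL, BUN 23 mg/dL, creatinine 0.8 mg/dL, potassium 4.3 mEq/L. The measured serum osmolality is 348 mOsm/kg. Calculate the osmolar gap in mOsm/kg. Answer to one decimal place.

Calculated osmolality = 2·Na + glucose/18 + BUN/2.8
= 2·138 + 101/18 + 23/2.8
= 276 + 5.61 + 8.21
= 289.82 mOsm/kg ≈ 289.8 mOsm/kg
Osmolar gap = measured − calculated = 348 − 289.8 = 58.2 mOsm/kg

58.2 mOsm/kg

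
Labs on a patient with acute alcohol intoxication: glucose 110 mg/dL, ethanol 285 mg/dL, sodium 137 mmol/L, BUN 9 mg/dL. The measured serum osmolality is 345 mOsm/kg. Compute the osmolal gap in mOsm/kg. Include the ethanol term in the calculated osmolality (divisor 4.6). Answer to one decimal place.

Calculated osmolality = 2·Na + glucose/18 + BUN/2.8 + ethanol/4.6
= 2·137 + 110/18 + 9/2.8 + 285/4.6
= 274 + 6.11 + 3.21 + 61.96
= 345.28 mOsm/kg ≈ 345.3 mOsm/kg
Osmolar gap = measured − calculated = 345 − 345.3 = -0.3 mOsm/kg

-0.3 mOsm/kg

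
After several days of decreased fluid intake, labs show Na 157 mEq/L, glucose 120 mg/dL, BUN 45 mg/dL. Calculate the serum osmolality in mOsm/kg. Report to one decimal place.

336.7 mOsm/kg

Calculated osmolality = 2·Na + glucose/18 + BUN/2.8
= 2·157 + 120/18 + 45/2.8
= 314 + 6.67 + 16.07
= 336.74 mOsm/kg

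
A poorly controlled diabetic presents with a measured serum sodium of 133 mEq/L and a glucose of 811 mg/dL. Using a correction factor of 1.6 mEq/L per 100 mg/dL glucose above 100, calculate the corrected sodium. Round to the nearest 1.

144 mEq/L

Corrected Na = measured Na + 1.6 · (glucose − 100)/100
= 133 + 1.6 · (811 − 100)/100
= 133 + 11.4
= 144.4 mEq/L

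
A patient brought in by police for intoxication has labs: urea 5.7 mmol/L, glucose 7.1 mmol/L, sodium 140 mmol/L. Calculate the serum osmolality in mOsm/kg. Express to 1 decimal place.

Calculated osmolality = 2·Na + glucose + urea
= 2·140 + 7.1 + 5.7
= 280 + 7.10 + 5.70
= 292.8 mOsm/kg

292.8 mOsm/kg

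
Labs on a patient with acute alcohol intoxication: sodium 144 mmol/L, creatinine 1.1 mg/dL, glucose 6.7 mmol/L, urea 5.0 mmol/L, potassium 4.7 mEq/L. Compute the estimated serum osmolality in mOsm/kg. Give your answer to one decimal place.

Calculated osmolality = 2·Na + glucose + urea
= 2·144 + 6.7 + 5
= 288 + 6.70 + 5
= 299.7 mOsm/kg

299.7 mOsm/kg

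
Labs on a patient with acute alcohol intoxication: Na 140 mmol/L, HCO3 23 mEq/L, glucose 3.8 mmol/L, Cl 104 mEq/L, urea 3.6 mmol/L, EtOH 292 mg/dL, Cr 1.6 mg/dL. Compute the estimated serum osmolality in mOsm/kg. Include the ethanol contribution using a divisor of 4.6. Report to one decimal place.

Calculated osmolality = 2·Na + glucose + urea + ethanol/4.6
= 2·140 + 3.8 + 3.6 + 292/4.6
= 280 + 3.80 + 3.60 + 63.48
= 350.88 mOsm/kg

350.9 mOsm/kg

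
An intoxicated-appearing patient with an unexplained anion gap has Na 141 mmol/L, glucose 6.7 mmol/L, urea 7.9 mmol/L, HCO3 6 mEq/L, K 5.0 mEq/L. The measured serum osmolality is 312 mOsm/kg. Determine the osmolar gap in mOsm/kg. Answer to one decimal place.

Calculated osmolality = 2·Na + glucose + urea
= 2·141 + 6.7 + 7.9
= 282 + 6.70 + 7.90
= 296.6 mOsm/kg ≈ 296.6 mOsm/kg
Osmolar gap = measured − calculated = 312 − 296.6 = 15.4 mOsm/kg

15.4 mOsm/kg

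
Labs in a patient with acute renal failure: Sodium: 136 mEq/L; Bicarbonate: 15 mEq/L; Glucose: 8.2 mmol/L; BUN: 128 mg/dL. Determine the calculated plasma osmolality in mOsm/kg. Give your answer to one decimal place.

325.9 mOsm/kg

Calculated osmolality = 2·Na + glucose + BUN/2.8
= 2·136 + 8.2 + 128/2.8
= 272 + 8.20 + 45.71
= 325.91 mOsm/kg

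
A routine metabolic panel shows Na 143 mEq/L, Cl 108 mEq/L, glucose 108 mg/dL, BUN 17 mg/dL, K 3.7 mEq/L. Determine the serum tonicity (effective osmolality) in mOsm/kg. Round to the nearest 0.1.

292.0 mOsm/kg

Effective osmolality excludes urea (freely permeant across cell membranes):
2·Na + glucose/18
= 2·143 + 108/18
= 286 + 6
= 292 mOsm/kg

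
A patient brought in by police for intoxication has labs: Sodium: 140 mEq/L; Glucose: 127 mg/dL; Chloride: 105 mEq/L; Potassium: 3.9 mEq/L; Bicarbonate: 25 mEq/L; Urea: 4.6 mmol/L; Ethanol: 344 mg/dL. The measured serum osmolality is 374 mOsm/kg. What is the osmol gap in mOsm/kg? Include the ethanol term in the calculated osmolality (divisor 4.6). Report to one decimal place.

Calculated osmolality = 2·Na + glucose/18 + urea + ethanol/4.6
= 2·140 + 127/18 + 4.6 + 344/4.6
= 280 + 7.06 + 4.60 + 74.78
= 366.44 mOsm/kg ≈ 366.4 mOsm/kg
Osmolar gap = measured − calculated = 374 − 366.4 = 7.6 mOsm/kg

7.6 mOsm/kg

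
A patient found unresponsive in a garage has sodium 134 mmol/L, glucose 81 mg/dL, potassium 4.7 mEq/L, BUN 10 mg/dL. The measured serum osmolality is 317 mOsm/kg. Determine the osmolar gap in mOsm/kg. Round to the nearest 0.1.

40.9 mOsm/kg

Calculated osmolality = 2·Na + glucose/18 + BUN/2.8
= 2·134 + 81/18 + 10/2.8
= 268 + 4.50 + 3.57
= 276.07 mOsm/kg ≈ 276.1 mOsm/kg
Osmolar gap = measured − calculated = 317 − 276.1 = 40.9 mOsm/kg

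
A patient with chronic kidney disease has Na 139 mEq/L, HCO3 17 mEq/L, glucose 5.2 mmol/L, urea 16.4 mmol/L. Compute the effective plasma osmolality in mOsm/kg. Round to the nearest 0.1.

283.2 mOsm/kg

Effective osmolality excludes urea (freely permeant across cell membranes):
2·Na + glucose
= 2·139 + 5.2
= 278 + 5.2
= 283.2 mOsm/kg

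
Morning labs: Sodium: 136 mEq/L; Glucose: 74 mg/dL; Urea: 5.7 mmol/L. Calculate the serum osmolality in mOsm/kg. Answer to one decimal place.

Calculated osmolality = 2·Na + glucose/18 + urea
= 2·136 + 74/18 + 5.7
= 272 + 4.11 + 5.70
= 281.81 mOsm/kg

281.8 mOsm/kg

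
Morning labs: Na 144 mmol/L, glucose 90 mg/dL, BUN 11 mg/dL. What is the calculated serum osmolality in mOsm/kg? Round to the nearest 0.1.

Calculated osmolality = 2·Na + glucose/18 + BUN/2.8
= 2·144 + 90/18 + 11/2.8
= 288 + 5 + 3.93
= 296.93 mOsm/kg

296.9 mOsm/kg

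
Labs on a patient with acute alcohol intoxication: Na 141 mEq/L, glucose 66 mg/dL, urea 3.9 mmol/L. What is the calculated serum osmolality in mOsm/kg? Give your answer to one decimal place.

Calculated osmolality = 2·Na + glucose/18 + urea
= 2·141 + 66/18 + 3.9
= 282 + 3.67 + 3.90
= 289.57 mOsm/kg

289.6 mOsm/kg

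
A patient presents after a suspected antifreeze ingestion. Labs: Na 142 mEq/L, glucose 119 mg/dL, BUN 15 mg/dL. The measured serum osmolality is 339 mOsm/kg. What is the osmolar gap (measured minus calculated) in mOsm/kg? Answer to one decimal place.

43.0 mOsm/kg

Calculated osmolality = 2·Na + glucose/18 + BUN/2.8
= 2·142 + 119/18 + 15/2.8
= 284 + 6.61 + 5.36
= 295.97 mOsm/kg ≈ 296.0 mOsm/kg
Osmolar gap = measured − calculated = 339 − 296.0 = 43.0 mOsm/kg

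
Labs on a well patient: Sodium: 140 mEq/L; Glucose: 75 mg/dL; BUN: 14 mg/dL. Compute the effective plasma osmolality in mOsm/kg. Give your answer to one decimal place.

Effective osmolality excludes urea (freely permeant across cell membranes):
2·Na + glucose/18
= 2·140 + 75/18
= 280 + 4.17
= 284.17 mOsm/kg

284.2 mOsm/kg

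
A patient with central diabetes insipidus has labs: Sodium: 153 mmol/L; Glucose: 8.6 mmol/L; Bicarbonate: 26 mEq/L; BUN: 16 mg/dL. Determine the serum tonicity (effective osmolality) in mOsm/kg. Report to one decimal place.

Effective osmolality excludes urea (freely permeant across cell membranes):
2·Na + glucose
= 2·153 + 8.6
= 306 + 8.6
= 314.6 mOsm/kg

314.6 mOsm/kg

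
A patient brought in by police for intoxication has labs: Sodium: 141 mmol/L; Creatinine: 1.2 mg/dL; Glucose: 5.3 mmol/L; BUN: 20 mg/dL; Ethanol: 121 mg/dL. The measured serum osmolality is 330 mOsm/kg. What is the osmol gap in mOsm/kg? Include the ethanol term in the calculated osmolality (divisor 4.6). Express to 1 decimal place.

9.3 mOsm/kg

Calculated osmolality = 2·Na + glucose + BUN/2.8 + ethanol/4.6
= 2·141 + 5.3 + 20/2.8 + 121/4.6
= 282 + 5.30 + 7.14 + 26.30
= 320.74 mOsm/kg ≈ 320.7 mOsm/kg
Osmolar gap = measured − calculated = 330 − 320.7 = 9.3 mOsm/kg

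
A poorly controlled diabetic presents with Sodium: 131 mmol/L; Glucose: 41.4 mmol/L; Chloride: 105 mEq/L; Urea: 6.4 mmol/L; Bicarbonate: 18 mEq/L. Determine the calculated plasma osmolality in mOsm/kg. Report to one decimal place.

Calculated osmolality = 2·Na + glucose + urea
= 2·131 + 41.4 + 6.4
= 262 + 41.40 + 6.40
= 309.8 mOsm/kg

309.8 mOsm/kg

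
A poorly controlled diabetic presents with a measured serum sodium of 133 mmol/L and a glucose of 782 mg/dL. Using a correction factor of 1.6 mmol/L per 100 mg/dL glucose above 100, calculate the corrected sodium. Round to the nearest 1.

Corrected Na = measured Na + 1.6 · (glucose − 100)/100
= 133 + 1.6 · (782 − 100)/100
= 133 + 10.9
= 143.9 mmol/L

144 mmol/L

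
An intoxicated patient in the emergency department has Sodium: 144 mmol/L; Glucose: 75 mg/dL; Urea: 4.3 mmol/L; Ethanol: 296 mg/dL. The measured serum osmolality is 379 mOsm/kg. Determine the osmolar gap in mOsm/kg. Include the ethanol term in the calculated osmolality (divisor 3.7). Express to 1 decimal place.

Calculated osmolality = 2·Na + glucose/18 + urea + ethanol/3.7
= 2·144 + 75/18 + 4.3 + 296/3.7
= 288 + 4.17 + 4.30 + 80
= 376.47 mOsm/kg ≈ 376.5 mOsm/kg
Osmolar gap = measured − calculated = 379 − 376.5 = 2.5 mOsm/kg

2.5 mOsm/kg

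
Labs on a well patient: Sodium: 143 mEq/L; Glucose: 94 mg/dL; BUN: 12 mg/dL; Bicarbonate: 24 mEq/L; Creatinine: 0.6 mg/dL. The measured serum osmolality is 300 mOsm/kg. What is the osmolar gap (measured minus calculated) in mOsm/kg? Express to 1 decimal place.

Calculated osmolality = 2·Na + glucose/18 + BUN/2.8
= 2·143 + 94/18 + 12/2.8
= 286 + 5.22 + 4.29
= 295.51 mOsm/kg ≈ 295.5 mOsm/kg
Osmolar gap = measured − calculated = 300 − 295.5 = 4.5 mOsm/kg

4.5 mOsm/kg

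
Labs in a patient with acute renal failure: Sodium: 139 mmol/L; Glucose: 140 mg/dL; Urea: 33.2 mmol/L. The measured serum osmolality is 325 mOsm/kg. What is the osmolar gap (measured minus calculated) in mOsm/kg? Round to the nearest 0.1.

6.0 mOsm/kg

Calculated osmolality = 2·Na + glucose/18 + urea
= 2·139 + 140/18 + 33.2
= 278 + 7.78 + 33.20
= 318.98 mOsm/kg ≈ 319.0 mOsm/kg
Osmolar gap = measured − calculated = 325 − 319.0 = 6.0 mOsm/kg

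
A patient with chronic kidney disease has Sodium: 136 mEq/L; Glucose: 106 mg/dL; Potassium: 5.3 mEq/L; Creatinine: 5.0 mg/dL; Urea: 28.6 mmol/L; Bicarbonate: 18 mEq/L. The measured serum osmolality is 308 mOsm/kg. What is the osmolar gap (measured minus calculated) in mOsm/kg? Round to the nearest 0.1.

1.5 mOsm/kg

Calculated osmolality = 2·Na + glucose/18 + urea
= 2·136 + 106/18 + 28.6
= 272 + 5.89 + 28.60
= 306.49 mOsm/kg ≈ 306.5 mOsm/kg
Osmolar gap = measured − calculated = 308 − 306.5 = 1.5 mOsm/kg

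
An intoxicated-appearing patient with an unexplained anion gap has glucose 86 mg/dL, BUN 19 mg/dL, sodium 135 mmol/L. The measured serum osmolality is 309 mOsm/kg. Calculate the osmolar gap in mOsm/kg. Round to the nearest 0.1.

27.4 mOsm/kg

Calculated osmolality = 2·Na + glucose/18 + BUN/2.8
= 2·135 + 86/18 + 19/2.8
= 270 + 4.78 + 6.79
= 281.57 mOsm/kg ≈ 281.6 mOsm/kg
Osmolar gap = measured − calculated = 309 − 281.6 = 27.4 mOsm/kg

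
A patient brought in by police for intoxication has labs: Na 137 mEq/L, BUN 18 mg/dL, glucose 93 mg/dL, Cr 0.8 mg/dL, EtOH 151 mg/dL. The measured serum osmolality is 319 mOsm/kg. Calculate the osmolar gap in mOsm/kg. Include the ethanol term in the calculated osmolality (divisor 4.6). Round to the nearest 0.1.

Calculated osmolality = 2·Na + glucose/18 + BUN/2.8 + ethanol/4.6
= 2·137 + 93/18 + 18/2.8 + 151/4.6
= 274 + 5.17 + 6.43 + 32.83
= 318.43 mOsm/kg ≈ 318.4 mOsm/kg
Osmolar gap = measured − calculated = 319 − 318.4 = 0.6 mOsm/kg

0.6 mOsm/kg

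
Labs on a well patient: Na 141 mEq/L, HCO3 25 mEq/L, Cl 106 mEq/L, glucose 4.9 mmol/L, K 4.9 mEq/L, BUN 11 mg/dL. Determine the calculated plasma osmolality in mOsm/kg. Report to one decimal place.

Calculated osmolality = 2·Na + glucose + BUN/2.8
= 2·141 + 4.9 + 11/2.8
= 282 + 4.90 + 3.93
= 290.83 mOsm/kg

290.8 mOsm/kg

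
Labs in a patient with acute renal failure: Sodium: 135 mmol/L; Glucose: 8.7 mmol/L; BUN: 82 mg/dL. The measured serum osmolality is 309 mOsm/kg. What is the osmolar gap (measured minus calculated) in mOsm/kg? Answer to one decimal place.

1.0 mOsm/kg

Calculated osmolality = 2·Na + glucose + BUN/2.8
= 2·135 + 8.7 + 82/2.8
= 270 + 8.70 + 29.29
= 307.99 mOsm/kg ≈ 308.0 mOsm/kg
Osmolar gap = measured − calculated = 309 − 308.0 = 1.0 mOsm/kg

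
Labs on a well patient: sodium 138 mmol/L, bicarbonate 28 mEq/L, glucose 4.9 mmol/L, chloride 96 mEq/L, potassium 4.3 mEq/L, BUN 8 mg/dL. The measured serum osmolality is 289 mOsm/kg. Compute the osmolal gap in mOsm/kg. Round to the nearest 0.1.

Calculated osmolality = 2·Na + glucose + BUN/2.8
= 2·138 + 4.9 + 8/2.8
= 276 + 4.90 + 2.86
= 283.76 mOsm/kg ≈ 283.8 mOsm/kg
Osmolar gap = measured − calculated = 289 − 283.8 = 5.2 mOsm/kg

5.2 mOsm/kg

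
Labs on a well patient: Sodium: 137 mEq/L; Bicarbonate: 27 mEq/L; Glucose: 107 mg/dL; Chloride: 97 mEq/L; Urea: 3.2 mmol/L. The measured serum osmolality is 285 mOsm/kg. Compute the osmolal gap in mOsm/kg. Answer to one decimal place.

1.9 mOsm/kg

Calculated osmolality = 2·Na + glucose/18 + urea
= 2·137 + 107/18 + 3.2
= 274 + 5.94 + 3.20
= 283.14 mOsm/kg ≈ 283.1 mOsm/kg
Osmolar gap = measured − calculated = 285 − 283.1 = 1.9 mOsm/kg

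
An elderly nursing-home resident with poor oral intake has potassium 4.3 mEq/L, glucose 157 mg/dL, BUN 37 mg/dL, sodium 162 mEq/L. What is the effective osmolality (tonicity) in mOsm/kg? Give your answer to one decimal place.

Effective osmolality excludes urea (freely permeant across cell membranes):
2·Na + glucose/18
= 2·162 + 157/18
= 324 + 8.72
= 332.72 mOsm/kg

332.7 mOsm/kg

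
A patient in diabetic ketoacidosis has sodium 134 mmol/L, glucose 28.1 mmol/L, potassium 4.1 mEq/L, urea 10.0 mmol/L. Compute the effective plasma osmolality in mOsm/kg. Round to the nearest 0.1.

Effective osmolality excludes urea (freely permeant across cell membranes):
2·Na + glucose
= 2·134 + 28.1
= 268 + 28.1
= 296.1 mOsm/kg

296.1 mOsm/kg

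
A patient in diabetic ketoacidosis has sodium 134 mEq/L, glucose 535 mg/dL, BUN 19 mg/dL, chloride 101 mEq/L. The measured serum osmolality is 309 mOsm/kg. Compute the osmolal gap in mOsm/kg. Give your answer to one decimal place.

4.5 mOsm/kg

Calculated osmolality = 2·Na + glucose/18 + BUN/2.8
= 2·134 + 535/18 + 19/2.8
= 268 + 29.72 + 6.79
= 304.51 mOsm/kg ≈ 304.5 mOsm/kg
Osmolar gap = measured − calculated = 309 − 304.5 = 4.5 mOsm/kg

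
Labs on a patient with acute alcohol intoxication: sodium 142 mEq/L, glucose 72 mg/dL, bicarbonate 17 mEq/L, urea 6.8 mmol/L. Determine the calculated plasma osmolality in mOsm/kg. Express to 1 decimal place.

Calculated osmolality = 2·Na + glucose/18 + urea
= 2·142 + 72/18 + 6.8
= 284 + 4 + 6.80
= 294.8 mOsm/kg

294.8 mOsm/kg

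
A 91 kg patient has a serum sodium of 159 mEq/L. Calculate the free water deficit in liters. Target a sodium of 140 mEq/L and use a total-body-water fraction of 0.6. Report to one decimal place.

7.4 L

TBW = 0.6 · 91 = 54.6 L
Free water deficit = TBW · (Na/140 − 1)
= 54.6 · (159/140 − 1)
= 54.6 · 0.1357
= 7.41 L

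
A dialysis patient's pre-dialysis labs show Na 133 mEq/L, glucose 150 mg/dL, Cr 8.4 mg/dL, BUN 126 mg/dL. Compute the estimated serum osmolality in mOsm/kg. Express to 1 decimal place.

319.3 mOsm/kg

Calculated osmolality = 2·Na + glucose/18 + BUN/2.8
= 2·133 + 150/18 + 126/2.8
= 266 + 8.33 + 45
= 319.33 mOsm/kg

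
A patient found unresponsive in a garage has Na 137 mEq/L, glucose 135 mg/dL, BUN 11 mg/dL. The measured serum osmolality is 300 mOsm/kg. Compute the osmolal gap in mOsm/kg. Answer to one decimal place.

Calculated osmolality = 2·Na + glucose/18 + BUN/2.8
= 2·137 + 135/18 + 11/2.8
= 274 + 7.50 + 3.93
= 285.43 mOsm/kg ≈ 285.4 mOsm/kg
Osmolar gap = measured − calculated = 300 − 285.4 = 14.6 mOsm/kg

14.6 mOsm/kg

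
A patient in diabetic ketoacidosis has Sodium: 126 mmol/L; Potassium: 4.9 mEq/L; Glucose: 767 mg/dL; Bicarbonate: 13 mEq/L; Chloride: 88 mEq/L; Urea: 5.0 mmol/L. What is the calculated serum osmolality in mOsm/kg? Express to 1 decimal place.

299.6 mOsm/kg

Calculated osmolality = 2·Na + glucose/18 + urea
= 2·126 + 767/18 + 5
= 252 + 42.61 + 5
= 299.61 mOsm/kg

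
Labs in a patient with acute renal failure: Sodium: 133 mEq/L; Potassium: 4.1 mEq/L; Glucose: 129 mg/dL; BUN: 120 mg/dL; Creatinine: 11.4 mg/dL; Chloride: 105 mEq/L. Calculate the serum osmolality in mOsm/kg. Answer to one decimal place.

Calculated osmolality = 2·Na + glucose/18 + BUN/2.8
= 2·133 + 129/18 + 120/2.8
= 266 + 7.17 + 42.86
= 316.03 mOsm/kg

316.0 mOsm/kg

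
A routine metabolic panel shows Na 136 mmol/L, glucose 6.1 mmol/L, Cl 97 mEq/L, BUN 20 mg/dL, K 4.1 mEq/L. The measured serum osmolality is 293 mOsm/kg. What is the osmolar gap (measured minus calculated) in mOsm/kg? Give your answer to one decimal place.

7.8 mOsm/kg

Calculated osmolality = 2·Na + glucose + BUN/2.8
= 2·136 + 6.1 + 20/2.8
= 272 + 6.10 + 7.14
= 285.24 mOsm/kg ≈ 285.2 mOsm/kg
Osmolar gap = measured − calculated = 293 − 285.2 = 7.8 mOsm/kg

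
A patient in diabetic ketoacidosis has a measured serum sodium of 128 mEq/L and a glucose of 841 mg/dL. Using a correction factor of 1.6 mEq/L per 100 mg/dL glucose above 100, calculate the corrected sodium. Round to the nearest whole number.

Corrected Na = measured Na + 1.6 · (glucose − 100)/100
= 128 + 1.6 · (841 − 100)/100
= 128 + 11.9
= 139.9 mEq/L

140 mEq/L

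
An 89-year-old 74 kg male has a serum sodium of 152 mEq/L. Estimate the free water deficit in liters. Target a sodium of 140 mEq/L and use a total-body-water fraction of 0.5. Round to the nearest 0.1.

3.2 L

TBW = 0.5 · 74 = 37 L
Free water deficit = TBW · (Na/140 − 1)
= 37 · (152/140 − 1)
= 37 · 0.0857
= 3.17 L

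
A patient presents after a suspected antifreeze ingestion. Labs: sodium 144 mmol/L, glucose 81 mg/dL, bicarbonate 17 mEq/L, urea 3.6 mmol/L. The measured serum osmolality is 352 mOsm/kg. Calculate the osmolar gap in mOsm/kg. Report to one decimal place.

55.9 mOsm/kg

Calculated osmolality = 2·Na + glucose/18 + urea
= 2·144 + 81/18 + 3.6
= 288 + 4.50 + 3.60
= 296.1 mOsm/kg ≈ 296.1 mOsm/kg
Osmolar gap = measured − calculated = 352 − 296.1 = 55.9 mOsm/kg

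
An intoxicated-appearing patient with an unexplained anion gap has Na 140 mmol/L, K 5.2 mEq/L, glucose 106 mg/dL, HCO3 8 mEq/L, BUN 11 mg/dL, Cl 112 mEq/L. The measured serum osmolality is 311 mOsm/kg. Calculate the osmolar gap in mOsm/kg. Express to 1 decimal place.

Calculated osmolality = 2·Na + glucose/18 + BUN/2.8
= 2·140 + 106/18 + 11/2.8
= 280 + 5.89 + 3.93
= 289.82 mOsm/kg ≈ 289.8 mOsm/kg
Osmolar gap = measured − calculated = 311 − 289.8 = 21.2 mOsm/kg

21.2 mOsm/kg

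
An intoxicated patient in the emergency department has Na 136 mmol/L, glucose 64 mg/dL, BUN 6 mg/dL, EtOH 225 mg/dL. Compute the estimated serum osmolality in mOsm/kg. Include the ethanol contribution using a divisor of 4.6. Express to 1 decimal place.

326.6 mOsm/kg

Calculated osmolality = 2·Na + glucose/18 + BUN/2.8 + ethanol/4.6
= 2·136 + 64/18 + 6/2.8 + 225/4.6
= 272 + 3.56 + 2.14 + 48.91
= 326.61 mOsm/kg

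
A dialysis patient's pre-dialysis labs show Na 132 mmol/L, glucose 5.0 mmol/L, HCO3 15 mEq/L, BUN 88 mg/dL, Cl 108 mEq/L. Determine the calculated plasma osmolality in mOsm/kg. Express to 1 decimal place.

300.4 mOsm/kg

Calculated osmolality = 2·Na + glucose + BUN/2.8
= 2·132 + 5 + 88/2.8
= 264 + 5 + 31.43
= 300.43 mOsm/kg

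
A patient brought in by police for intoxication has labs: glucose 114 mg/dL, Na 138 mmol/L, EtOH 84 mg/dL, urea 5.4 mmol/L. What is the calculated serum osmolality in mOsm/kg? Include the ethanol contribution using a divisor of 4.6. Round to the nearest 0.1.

306.0 mOsm/kg

Calculated osmolality = 2·Na + glucose/18 + urea + ethanol/4.6
= 2·138 + 114/18 + 5.4 + 84/4.6
= 276 + 6.33 + 5.40 + 18.26
= 305.99 mOsm/kg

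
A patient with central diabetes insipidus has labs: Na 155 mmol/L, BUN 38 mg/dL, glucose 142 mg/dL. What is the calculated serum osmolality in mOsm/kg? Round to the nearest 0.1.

331.5 mOsm/kg

Calculated osmolality = 2·Na + glucose/18 + BUN/2.8
= 2·155 + 142/18 + 38/2.8
= 310 + 7.89 + 13.57
= 331.46 mOsm/kg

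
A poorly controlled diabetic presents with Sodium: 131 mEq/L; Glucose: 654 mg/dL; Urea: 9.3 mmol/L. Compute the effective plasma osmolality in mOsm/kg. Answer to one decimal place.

298.3 mOsm/kg

Effective osmolality excludes urea (freely permeant across cell membranes):
2·Na + glucose/18
= 2·131 + 654/18
= 262 + 36.33
= 298.33 mOsm/kg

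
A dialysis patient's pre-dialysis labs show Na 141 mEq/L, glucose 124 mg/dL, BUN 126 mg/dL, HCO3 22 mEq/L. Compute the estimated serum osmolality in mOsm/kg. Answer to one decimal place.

Calculated osmolality = 2·Na + glucose/18 + BUN/2.8
= 2·141 + 124/18 + 126/2.8
= 282 + 6.89 + 45
= 333.89 mOsm/kg

333.9 mOsm/kg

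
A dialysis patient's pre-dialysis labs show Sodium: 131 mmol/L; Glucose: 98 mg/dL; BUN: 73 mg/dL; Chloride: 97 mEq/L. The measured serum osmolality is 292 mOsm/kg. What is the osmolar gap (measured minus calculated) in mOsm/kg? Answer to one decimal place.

Calculated osmolality = 2·Na + glucose/18 + BUN/2.8
= 2·131 + 98/18 + 73/2.8
= 262 + 5.44 + 26.07
= 293.51 mOsm/kg ≈ 293.5 mOsm/kg
Osmolar gap = measured − calculated = 292 − 293.5 = -1.5 mOsm/kg

-1.5 mOsm/kg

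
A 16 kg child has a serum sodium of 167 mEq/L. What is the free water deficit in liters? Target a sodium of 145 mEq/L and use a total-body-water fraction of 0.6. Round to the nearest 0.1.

1.5 L

TBW = 0.6 · 16 = 9.6 L
Free water deficit = TBW · (Na/145 − 1)
= 9.6 · (167/145 − 1)
= 9.6 · 0.1517
= 1.46 L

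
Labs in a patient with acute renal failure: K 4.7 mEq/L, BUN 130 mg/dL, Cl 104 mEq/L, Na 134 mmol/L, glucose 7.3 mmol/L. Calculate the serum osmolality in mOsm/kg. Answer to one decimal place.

Calculated osmolality = 2·Na + glucose + BUN/2.8
= 2·134 + 7.3 + 130/2.8
= 268 + 7.30 + 46.43
= 321.73 mOsm/kg

321.7 mOsm/kg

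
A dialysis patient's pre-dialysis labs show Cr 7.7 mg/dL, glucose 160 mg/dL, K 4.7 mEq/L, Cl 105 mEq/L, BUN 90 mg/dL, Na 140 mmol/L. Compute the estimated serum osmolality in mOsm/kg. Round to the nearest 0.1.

Calculated osmolality = 2·Na + glucose/18 + BUN/2.8
= 2·140 + 160/18 + 90/2.8
= 280 + 8.89 + 32.14
= 321.03 mOsm/kg

321.0 mOsm/kg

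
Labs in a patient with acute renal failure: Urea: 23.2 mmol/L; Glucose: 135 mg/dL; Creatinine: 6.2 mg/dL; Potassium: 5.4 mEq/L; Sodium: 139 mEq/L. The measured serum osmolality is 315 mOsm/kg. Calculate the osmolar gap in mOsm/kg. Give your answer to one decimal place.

Calculated osmolality = 2·Na + glucose/18 + urea
= 2·139 + 135/18 + 23.2
= 278 + 7.50 + 23.20
= 308.7 mOsm/kg ≈ 308.7 mOsm/kg
Osmolar gap = measured − calculated = 315 − 308.7 = 6.3 mOsm/kg

6.3 mOsm/kg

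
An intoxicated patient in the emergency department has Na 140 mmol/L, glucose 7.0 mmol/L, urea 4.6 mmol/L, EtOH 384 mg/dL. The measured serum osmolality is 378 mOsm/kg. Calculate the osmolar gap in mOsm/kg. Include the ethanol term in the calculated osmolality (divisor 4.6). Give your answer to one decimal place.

2.9 mOsm/kg

Calculated osmolality = 2·Na + glucose + urea + ethanol/4.6
= 2·140 + 7 + 4.6 + 384/4.6
= 280 + 7 + 4.60 + 83.48
= 375.08 mOsm/kg ≈ 375.1 mOsm/kg
Osmolar gap = measured − calculated = 378 − 375.1 = 2.9 mOsm/kg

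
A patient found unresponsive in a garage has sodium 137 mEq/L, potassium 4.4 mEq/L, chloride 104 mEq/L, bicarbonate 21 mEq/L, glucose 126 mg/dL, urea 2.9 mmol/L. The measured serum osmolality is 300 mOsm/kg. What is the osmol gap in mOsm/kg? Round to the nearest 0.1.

16.1 mOsm/kg

Calculated osmolality = 2·Na + glucose/18 + urea
= 2·137 + 126/18 + 2.9
= 274 + 7 + 2.90
= 283.9 mOsm/kg ≈ 283.9 mOsm/kg
Osmolar gap = measured − calculated = 300 − 283.9 = 16.1 mOsm/kg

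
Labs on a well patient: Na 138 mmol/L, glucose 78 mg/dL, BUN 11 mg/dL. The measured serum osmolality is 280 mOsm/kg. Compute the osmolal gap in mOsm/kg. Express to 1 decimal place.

Calculated osmolality = 2·Na + glucose/18 + BUN/2.8
= 2·138 + 78/18 + 11/2.8
= 276 + 4.33 + 3.93
= 284.26 mOsm/kg ≈ 284.3 mOsm/kg
Osmolar gap = measured − calculated = 280 − 284.3 = -4.3 mOsm/kg

-4.3 mOsm/kg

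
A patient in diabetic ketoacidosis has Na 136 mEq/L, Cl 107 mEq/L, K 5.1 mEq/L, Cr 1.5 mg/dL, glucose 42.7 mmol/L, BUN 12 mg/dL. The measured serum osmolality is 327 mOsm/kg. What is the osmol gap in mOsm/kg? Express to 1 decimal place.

8.0 mOsm/kg

Calculated osmolality = 2·Na + glucose + BUN/2.8
= 2·136 + 42.7 + 12/2.8
= 272 + 42.70 + 4.29
= 318.99 mOsm/kg ≈ 319.0 mOsm/kg
Osmolar gap = measured − calculated = 327 − 319.0 = 8.0 mOsm/kg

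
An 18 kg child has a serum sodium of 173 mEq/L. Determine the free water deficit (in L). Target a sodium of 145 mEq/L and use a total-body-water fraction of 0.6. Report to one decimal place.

TBW = 0.6 · 18 = 10.8 L
Free water deficit = TBW · (Na/145 − 1)
= 10.8 · (173/145 − 1)
= 10.8 · 0.1931
= 2.09 L

2.1 L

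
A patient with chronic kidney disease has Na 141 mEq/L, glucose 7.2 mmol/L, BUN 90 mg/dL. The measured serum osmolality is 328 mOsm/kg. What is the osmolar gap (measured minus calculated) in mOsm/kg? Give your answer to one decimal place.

Calculated osmolality = 2·Na + glucose + BUN/2.8
= 2·141 + 7.2 + 90/2.8
= 282 + 7.20 + 32.14
= 321.34 mOsm/kg ≈ 321.3 mOsm/kg
Osmolar gap = measured − calculated = 328 − 321.3 = 6.7 mOsm/kg

6.7 mOsm/kg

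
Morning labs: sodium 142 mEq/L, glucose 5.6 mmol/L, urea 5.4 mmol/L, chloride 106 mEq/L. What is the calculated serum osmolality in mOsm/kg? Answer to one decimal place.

Calculated osmolality = 2·Na + glucose + urea
= 2·142 + 5.6 + 5.4
= 284 + 5.60 + 5.40
= 295 mOsm/kg

295.0 mOsm/kg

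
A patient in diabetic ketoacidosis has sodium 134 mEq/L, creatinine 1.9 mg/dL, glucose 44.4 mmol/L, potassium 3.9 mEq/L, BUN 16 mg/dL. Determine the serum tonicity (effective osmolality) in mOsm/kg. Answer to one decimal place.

312.4 mOsm/kg

Effective osmolality excludes urea (freely permeant across cell membranes):
2·Na + glucose
= 2·134 + 44.4
= 268 + 44.4
= 312.4 mOsm/kg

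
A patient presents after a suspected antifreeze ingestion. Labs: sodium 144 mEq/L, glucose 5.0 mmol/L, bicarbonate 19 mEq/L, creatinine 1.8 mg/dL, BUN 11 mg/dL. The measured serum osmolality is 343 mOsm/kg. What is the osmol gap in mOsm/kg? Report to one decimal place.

46.1 mOsm/kg

Calculated osmolality = 2·Na + glucose + BUN/2.8
= 2·144 + 5 + 11/2.8
= 288 + 5 + 3.93
= 296.93 mOsm/kg ≈ 296.9 mOsm/kg
Osmolar gap = measured − calculated = 343 − 296.9 = 46.1 mOsm/kg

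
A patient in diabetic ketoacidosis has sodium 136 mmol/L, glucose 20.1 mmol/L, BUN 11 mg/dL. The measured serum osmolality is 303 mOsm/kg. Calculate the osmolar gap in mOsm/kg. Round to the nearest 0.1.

7.0 mOsm/kg

Calculated osmolality = 2·Na + glucose + BUN/2.8
= 2·136 + 20.1 + 11/2.8
= 272 + 20.10 + 3.93
= 296.03 mOsm/kg ≈ 296.0 mOsm/kg
Osmolar gap = measured − calculated = 303 − 296.0 = 7.0 mOsm/kg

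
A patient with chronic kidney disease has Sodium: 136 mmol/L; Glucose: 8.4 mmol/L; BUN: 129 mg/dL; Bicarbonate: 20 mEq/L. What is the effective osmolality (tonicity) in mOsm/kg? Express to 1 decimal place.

Effective osmolality excludes urea (freely permeant across cell membranes):
2·Na + glucose
= 2·136 + 8.4
= 272 + 8.4
= 280.4 mOsm/kg

280.4 mOsm/kg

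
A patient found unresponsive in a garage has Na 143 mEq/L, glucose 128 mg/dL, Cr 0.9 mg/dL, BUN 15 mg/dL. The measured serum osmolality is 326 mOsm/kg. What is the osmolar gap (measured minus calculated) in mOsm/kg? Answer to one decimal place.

Calculated osmolality = 2·Na + glucose/18 + BUN/2.8
= 2·143 + 128/18 + 15/2.8
= 286 + 7.11 + 5.36
= 298.47 mOsm/kg ≈ 298.5 mOsm/kg
Osmolar gap = measured − calculated = 326 − 298.5 = 27.5 mOsm/kg

27.5 mOsm/kg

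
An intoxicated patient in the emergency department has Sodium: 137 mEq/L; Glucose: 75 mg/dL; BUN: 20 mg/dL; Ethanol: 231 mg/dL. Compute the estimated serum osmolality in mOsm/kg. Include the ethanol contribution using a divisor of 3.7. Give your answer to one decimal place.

347.7 mOsm/kg

Calculated osmolality = 2·Na + glucose/18 + BUN/2.8 + ethanol/3.7
= 2·137 + 75/18 + 20/2.8 + 231/3.7
= 274 + 4.17 + 7.14 + 62.43
= 347.74 mOsm/kg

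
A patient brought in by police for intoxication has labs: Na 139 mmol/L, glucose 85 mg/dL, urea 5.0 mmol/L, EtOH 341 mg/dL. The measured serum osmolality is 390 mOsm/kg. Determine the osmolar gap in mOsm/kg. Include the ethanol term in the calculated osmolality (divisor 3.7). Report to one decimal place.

10.1 mOsm/kg

Calculated osmolality = 2·Na + glucose/18 + urea + ethanol/3.7
= 2·139 + 85/18 + 5 + 341/3.7
= 278 + 4.72 + 5 + 92.16
= 379.88 mOsm/kg ≈ 379.9 mOsm/kg
Osmolar gap = measured − calculated = 390 − 379.9 = 10.1 mOsm/kg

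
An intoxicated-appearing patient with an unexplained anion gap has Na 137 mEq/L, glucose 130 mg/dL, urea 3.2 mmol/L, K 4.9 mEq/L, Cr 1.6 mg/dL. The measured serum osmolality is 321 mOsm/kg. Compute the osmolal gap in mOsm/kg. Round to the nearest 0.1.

36.6 mOsm/kg

Calculated osmolality = 2·Na + glucose/18 + urea
= 2·137 + 130/18 + 3.2
= 274 + 7.22 + 3.20
= 284.42 mOsm/kg ≈ 284.4 mOsm/kg
Osmolar gap = measured − calculated = 321 − 284.4 = 36.6 mOsm/kg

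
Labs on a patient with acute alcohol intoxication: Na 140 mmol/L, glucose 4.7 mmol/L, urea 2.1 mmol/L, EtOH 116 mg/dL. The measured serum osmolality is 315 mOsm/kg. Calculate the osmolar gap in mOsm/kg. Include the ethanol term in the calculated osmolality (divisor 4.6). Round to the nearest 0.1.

3.0 mOsm/kg

Calculated osmolality = 2·Na + glucose + urea + ethanol/4.6
= 2·140 + 4.7 + 2.1 + 116/4.6
= 280 + 4.70 + 2.10 + 25.22
= 312.02 mOsm/kg ≈ 312.0 mOsm/kg
Osmolar gap = measured − calculated = 315 − 312.0 = 3.0 mOsm/kg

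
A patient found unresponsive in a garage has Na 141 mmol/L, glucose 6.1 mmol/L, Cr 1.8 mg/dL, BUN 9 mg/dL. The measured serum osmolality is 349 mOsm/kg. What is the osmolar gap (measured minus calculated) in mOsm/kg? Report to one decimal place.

57.7 mOsm/kg

Calculated osmolality = 2·Na + glucose + BUN/2.8
= 2·141 + 6.1 + 9/2.8
= 282 + 6.10 + 3.21
= 291.31 mOsm/kg ≈ 291.3 mOsm/kg
Osmolar gap = measured − calculated = 349 − 291.3 = 57.7 mOsm/kg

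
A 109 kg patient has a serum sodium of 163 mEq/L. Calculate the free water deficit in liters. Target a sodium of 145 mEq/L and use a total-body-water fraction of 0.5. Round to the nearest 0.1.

TBW = 0.5 · 109 = 54.5 L
Free water deficit = TBW · (Na/145 − 1)
= 54.5 · (163/145 − 1)
= 54.5 · 0.1241
= 6.76 L

6.8 L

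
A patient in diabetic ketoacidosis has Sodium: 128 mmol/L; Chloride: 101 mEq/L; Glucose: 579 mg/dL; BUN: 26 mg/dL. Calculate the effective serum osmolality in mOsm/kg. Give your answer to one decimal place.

Effective osmolality excludes urea (freely permeant across cell membranes):
2·Na + glucose/18
= 2·128 + 579/18
= 256 + 32.17
= 288.17 mOsm/kg

288.2 mOsm/kg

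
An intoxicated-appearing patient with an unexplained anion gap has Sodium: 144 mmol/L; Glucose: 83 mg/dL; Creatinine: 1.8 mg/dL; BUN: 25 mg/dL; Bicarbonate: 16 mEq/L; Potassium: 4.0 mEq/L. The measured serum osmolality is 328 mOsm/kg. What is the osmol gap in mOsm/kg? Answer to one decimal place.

Calculated osmolality = 2·Na + glucose/18 + BUN/2.8
= 2·144 + 83/18 + 25/2.8
= 288 + 4.61 + 8.93
= 301.54 mOsm/kg ≈ 301.5 mOsm/kg
Osmolar gap = measured − calculated = 328 − 301.5 = 26.5 mOsm/kg

26.5 mOsm/kg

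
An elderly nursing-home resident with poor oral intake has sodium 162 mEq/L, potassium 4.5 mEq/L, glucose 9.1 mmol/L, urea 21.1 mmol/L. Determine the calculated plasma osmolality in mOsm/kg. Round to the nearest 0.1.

Calculated osmolality = 2·Na + glucose + urea
= 2·162 + 9.1 + 21.1
= 324 + 9.10 + 21.10
= 354.2 mOsm/kg

354.2 mOsm/kg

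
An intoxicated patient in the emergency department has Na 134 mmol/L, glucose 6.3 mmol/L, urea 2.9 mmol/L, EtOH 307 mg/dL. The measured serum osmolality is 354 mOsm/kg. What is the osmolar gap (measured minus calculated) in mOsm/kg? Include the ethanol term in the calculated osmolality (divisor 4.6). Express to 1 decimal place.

10.1 mOsm/kg

Calculated osmolality = 2·Na + glucose + urea + ethanol/4.6
= 2·134 + 6.3 + 2.9 + 307/4.6
= 268 + 6.30 + 2.90 + 66.74
= 343.94 mOsm/kg ≈ 343.9 mOsm/kg
Osmolar gap = measured − calculated = 354 − 343.9 = 10.1 mOsm/kg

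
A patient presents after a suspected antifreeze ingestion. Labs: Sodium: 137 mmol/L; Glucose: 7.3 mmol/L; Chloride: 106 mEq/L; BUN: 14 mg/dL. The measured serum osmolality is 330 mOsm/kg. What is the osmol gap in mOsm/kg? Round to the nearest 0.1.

Calculated osmolality = 2·Na + glucose + BUN/2.8
= 2·137 + 7.3 + 14/2.8
= 274 + 7.30 + 5
= 286.3 mOsm/kg ≈ 286.3 mOsm/kg
Osmolar gap = measured − calculated = 330 − 286.3 = 43.7 mOsm/kg

43.7 mOsm/kg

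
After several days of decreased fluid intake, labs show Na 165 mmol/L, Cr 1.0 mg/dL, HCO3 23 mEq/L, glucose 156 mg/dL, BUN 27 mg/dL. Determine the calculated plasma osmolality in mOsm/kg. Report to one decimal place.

348.3 mOsm/kg

Calculated osmolality = 2·Na + glucose/18 + BUN/2.8
= 2·165 + 156/18 + 27/2.8
= 330 + 8.67 + 9.64
= 348.31 mOsm/kg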